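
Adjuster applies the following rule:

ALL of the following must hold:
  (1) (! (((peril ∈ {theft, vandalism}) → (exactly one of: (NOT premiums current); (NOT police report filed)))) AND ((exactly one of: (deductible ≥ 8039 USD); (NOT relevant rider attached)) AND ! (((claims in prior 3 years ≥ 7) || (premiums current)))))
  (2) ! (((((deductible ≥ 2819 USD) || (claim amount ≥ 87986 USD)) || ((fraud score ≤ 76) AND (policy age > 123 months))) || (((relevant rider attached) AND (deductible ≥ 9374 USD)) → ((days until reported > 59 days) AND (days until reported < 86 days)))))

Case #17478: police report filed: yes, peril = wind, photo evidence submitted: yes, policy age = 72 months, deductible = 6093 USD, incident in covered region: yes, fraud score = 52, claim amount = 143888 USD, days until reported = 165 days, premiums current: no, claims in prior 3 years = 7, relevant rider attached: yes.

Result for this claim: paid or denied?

Atomic conditions:
  peril ∈ {theft, vandalism}: wind is not in the set → false
  NOT premiums current: no → true
  NOT police report filed: yes → false
  deductible ≥ 8039 USD: 6093 ≥ 8039 is false
  NOT relevant rider attached: yes → false
  claims in prior 3 years ≥ 7: 7 ≥ 7 is true
  premiums current: no → false
  deductible ≥ 2819 USD: 6093 ≥ 2819 is true
  claim amount ≥ 87986 USD: 143888 ≥ 87986 is true
  fraud score ≤ 76: 52 ≤ 76 is true
  policy age > 123 months: 72 > 123 is false
  relevant rider attached: yes → true
  deductible ≥ 9374 USD: 6093 ≥ 9374 is false
  days until reported > 59 days: 165 > 59 is true
  days until reported < 86 days: 165 < 86 is false
Combine:
[1.1.1.2] exactly-one(true, false) = true
[1.1.1] false → true (antecedent false ⇒ implication holds) = true
[1.1] NOT true = false
[1.2.1] exactly-one(false, false) = false
[1.2.2.1] true OR false = true
[1.2.2] NOT true = false
[1.2] false AND false = false
[1] false AND false = false
[2.1.1.1] true OR true = true
[2.1.1.2] true AND false = false
[2.1.1] true OR false = true
[2.1.2.1] true AND false = false
[2.1.2.2] true AND false = false
[2.1.2] false → false (antecedent false ⇒ implication holds) = true
[2.1] true OR true = true
[2] NOT true = false
[root] false AND false = false
Overall: false → denied

Denied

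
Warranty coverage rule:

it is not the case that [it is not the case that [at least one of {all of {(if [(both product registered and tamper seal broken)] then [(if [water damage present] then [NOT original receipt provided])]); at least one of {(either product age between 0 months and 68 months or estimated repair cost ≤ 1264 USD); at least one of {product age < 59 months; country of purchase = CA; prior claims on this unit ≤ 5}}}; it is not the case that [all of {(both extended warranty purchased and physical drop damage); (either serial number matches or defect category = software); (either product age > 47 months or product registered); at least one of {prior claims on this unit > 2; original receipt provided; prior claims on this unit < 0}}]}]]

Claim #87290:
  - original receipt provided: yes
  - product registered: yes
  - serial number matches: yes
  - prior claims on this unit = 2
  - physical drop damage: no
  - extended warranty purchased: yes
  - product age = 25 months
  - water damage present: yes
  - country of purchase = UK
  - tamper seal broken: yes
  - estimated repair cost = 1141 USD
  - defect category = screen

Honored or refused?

Honored

Atomic conditions:
  product registered: yes → true
  tamper seal broken: yes → true
  water damage present: yes → true
  NOT original receipt provided: yes → false
  product age between 0 months and 68 months: 25 in [0, 68] is true
  estimated repair cost ≤ 1264 USD: 1141 ≤ 1264 is true
  product age < 59 months: 25 < 59 is true
  country of purchase = CA: UK == CA is false
  prior claims on this unit ≤ 5: 2 ≤ 5 is true
  extended warranty purchased: yes → true
  physical drop damage: no → false
  serial number matches: yes → true
  defect category = software: screen == software is false
  product age > 47 months: 25 > 47 is false
  prior claims on this unit > 2: 2 > 2 is false
  original receipt provided: yes → true
  prior claims on this unit < 0: 2 < 0 is false
Combine:
[1.1.1.1.1] true AND true = true
[1.1.1.1.2] true → false = false
[1.1.1.1] true → false = false
[1.1.1.2.1] true OR true = true
[1.1.1.2.2] true OR false OR true = true
[1.1.1.2] true OR true = true
[1.1.1] false AND true = false
[1.1.2.1.1] true AND false = false
[1.1.2.1.2] true OR false = true
[1.1.2.1.3] false OR true = true
[1.1.2.1.4] false OR true OR false = true
[1.1.2.1] false AND true AND true AND true = false
[1.1.2] NOT false = true
[1.1] false OR true = true
[1] NOT true = false
[root] NOT false = true
Overall: true → honored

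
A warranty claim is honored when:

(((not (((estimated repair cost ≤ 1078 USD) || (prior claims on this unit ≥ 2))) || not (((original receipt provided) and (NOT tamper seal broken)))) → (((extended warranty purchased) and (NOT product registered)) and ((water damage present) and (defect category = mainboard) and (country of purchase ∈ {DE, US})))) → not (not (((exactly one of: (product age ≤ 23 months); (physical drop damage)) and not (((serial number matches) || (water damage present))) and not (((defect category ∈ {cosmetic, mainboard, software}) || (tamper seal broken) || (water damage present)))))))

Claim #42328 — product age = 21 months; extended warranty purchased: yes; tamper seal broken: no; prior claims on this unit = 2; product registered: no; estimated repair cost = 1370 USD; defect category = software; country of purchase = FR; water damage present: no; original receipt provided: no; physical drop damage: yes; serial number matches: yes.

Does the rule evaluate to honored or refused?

Atomic conditions:
  estimated repair cost ≤ 1078 USD: 1370 ≤ 1078 is false
  prior claims on this unit ≥ 2: 2 ≥ 2 is true
  original receipt provided: no → false
  NOT tamper seal broken: no → true
  extended warranty purchased: yes → true
  NOT product registered: no → true
  water damage present: no → false
  defect category = mainboard: software == mainboard is false
  country of purchase ∈ {DE, US}: FR is not in the set → false
  product age ≤ 23 months: 21 ≤ 23 is true
  physical drop damage: yes → true
  serial number matches: yes → true
  defect category ∈ {cosmetic, mainboard, software}: software is in the set → true
  tamper seal broken: no → false
Combine:
[1.1.1.1] false OR true = true
[1.1.1] NOT true = false
[1.1.2.1] false AND true = false
[1.1.2] NOT false = true
[1.1] false OR true = true
[1.2.1] true AND true = true
[1.2.2] false AND false AND false = false
[1.2] true AND false = false
[1] true → false = false
[2.1.1.1] exactly-one(true, true) = false
[2.1.1.2.1] true OR false = true
[2.1.1.2] NOT true = false
[2.1.1.3.1] true OR false OR false = true
[2.1.1.3] NOT true = false
[2.1.1] false AND false AND false = false
[2.1] NOT false = true
[2] NOT true = false
[root] false → false (antecedent false ⇒ implication holds) = true
Overall: true → honored

Honored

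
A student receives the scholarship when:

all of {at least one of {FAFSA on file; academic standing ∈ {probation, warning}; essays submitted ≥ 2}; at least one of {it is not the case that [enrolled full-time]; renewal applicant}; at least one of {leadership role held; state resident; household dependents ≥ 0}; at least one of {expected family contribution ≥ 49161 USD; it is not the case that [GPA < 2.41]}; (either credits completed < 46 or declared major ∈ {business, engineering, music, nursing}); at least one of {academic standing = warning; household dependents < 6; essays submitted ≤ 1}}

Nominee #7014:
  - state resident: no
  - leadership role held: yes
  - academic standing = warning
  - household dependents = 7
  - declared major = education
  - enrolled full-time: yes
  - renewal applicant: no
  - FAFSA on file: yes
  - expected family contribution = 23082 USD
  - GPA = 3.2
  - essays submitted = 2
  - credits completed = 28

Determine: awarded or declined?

Declined

Atomic conditions:
  FAFSA on file: yes → true
  academic standing ∈ {probation, warning}: warning is in the set → true
  essays submitted ≥ 2: 2 ≥ 2 is true
  enrolled full-time: yes → true
  renewal applicant: no → false
  leadership role held: yes → true
  state resident: no → false
  household dependents ≥ 0: 7 ≥ 0 is true
  expected family contribution ≥ 49161 USD: 23082 ≥ 49161 is false
  GPA < 2.41: 3.2 < 2.41 is false
  credits completed < 46: 28 < 46 is true
  declared major ∈ {business, engineering, music, nursing}: education is not in the set → false
  academic standing = warning: warning == warning is true
  household dependents < 6: 7 < 6 is false
  essays submitted ≤ 1: 2 ≤ 1 is false
Combine:
[1] true OR true OR true = true
[2.1] NOT true = false
[2] false OR false = false
[3] true OR false OR true = true
[4.2] NOT false = true
[4] false OR true = true
[5] true OR false = true
[6] true OR false OR false = true
[root] true AND false AND true AND true AND true AND true = false
Overall: false → declined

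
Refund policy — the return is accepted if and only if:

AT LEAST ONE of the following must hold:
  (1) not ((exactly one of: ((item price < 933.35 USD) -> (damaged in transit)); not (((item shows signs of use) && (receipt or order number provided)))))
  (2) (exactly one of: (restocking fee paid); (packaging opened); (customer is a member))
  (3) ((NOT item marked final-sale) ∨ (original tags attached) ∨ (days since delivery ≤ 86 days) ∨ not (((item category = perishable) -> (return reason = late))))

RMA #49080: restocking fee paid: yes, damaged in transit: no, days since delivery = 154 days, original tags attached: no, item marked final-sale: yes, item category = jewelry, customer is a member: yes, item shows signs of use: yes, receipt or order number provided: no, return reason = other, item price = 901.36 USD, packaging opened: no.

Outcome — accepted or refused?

Atomic conditions:
  item price < 933.35 USD: 901.36 < 933.35 is true
  damaged in transit: no → false
  item shows signs of use: yes → true
  receipt or order number provided: no → false
  restocking fee paid: yes → true
  packaging opened: no → false
  customer is a member: yes → true
  NOT item marked final-sale: yes → false
  original tags attached: no → false
  days since delivery ≤ 86 days: 154 ≤ 86 is false
  item category = perishable: jewelry == perishable is false
  return reason = late: other == late is false
Combine:
[1.1.1] true → false = false
[1.1.2.1] true AND false = false
[1.1.2] NOT false = true
[1.1] exactly-one(false, true) = true
[1] NOT true = false
[2] exactly-one(true, false, true) = false
[3.4.1] false → false (antecedent false ⇒ implication holds) = true
[3.4] NOT true = false
[3] false OR false OR false OR false = false
[root] false OR false OR false = false
Overall: false → refused

Refused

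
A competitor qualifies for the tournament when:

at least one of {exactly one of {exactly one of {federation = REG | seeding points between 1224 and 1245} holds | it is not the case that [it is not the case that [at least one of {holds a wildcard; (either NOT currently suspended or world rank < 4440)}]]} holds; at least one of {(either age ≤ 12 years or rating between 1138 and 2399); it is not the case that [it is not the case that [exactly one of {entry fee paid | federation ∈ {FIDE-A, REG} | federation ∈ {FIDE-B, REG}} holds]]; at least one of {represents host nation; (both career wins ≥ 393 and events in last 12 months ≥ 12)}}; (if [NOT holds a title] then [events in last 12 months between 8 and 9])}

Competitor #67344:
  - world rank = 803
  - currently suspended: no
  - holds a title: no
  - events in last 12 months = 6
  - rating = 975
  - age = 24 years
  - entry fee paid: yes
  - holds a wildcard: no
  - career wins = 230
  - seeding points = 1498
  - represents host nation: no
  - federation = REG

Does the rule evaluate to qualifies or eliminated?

Eliminated

Atomic conditions:
  federation = REG: REG == REG is true
  seeding points between 1224 and 1245: 1498 in [1224, 1245] is false
  holds a wildcard: no → false
  NOT currently suspended: no → true
  world rank < 4440: 803 < 4440 is true
  age ≤ 12 years: 24 ≤ 12 is false
  rating between 1138 and 2399: 975 in [1138, 2399] is false
  entry fee paid: yes → true
  federation ∈ {FIDE-A, REG}: REG is in the set → true
  federation ∈ {FIDE-B, REG}: REG is in the set → true
  represents host nation: no → false
  career wins ≥ 393: 230 ≥ 393 is false
  events in last 12 months ≥ 12: 6 ≥ 12 is false
  NOT holds a title: no → true
  events in last 12 months between 8 and 9: 6 in [8, 9] is false
Combine:
[1.1] exactly-one(true, false) = true
[1.2.1.1.2] true OR true = true
[1.2.1.1] false OR true = true
[1.2.1] NOT true = false
[1.2] NOT false = true
[1] exactly-one(true, true) = false
[2.1] false OR false = false
[2.2.1.1] exactly-one(true, true, true) = false
[2.2.1] NOT false = true
[2.2] NOT true = false
[2.3.2] false AND false = false
[2.3] false OR false = false
[2] false OR false OR false = false
[3] true → false = false
[root] false OR false OR false = false
Overall: false → eliminated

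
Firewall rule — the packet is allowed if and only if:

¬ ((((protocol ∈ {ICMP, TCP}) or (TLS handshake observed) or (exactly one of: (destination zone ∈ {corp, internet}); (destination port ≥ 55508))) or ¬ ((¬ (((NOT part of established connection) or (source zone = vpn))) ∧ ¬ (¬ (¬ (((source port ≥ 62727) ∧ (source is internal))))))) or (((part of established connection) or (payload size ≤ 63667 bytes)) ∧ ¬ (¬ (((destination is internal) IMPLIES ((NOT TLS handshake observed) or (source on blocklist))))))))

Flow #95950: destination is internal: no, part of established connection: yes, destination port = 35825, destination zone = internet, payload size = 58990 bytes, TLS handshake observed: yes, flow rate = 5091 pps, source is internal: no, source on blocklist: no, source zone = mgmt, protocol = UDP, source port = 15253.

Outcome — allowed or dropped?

Atomic conditions:
  protocol ∈ {ICMP, TCP}: UDP is not in the set → false
  TLS handshake observed: yes → true
  destination zone ∈ {corp, internet}: internet is in the set → true
  destination port ≥ 55508: 35825 ≥ 55508 is false
  NOT part of established connection: yes → false
  source zone = vpn: mgmt == vpn is false
  source port ≥ 62727: 15253 ≥ 62727 is false
  source is internal: no → false
  part of established connection: yes → true
  payload size ≤ 63667 bytes: 58990 ≤ 63667 is true
  destination is internal: no → false
  NOT TLS handshake observed: yes → false
  source on blocklist: no → false
Combine:
[1.1.3] exactly-one(true, false) = true
[1.1] false OR true OR true = true
[1.2.1.1.1] false OR false = false
[1.2.1.1] NOT false = true
[1.2.1.2.1.1.1] false AND false = false
[1.2.1.2.1.1] NOT false = true
[1.2.1.2.1] NOT true = false
[1.2.1.2] NOT false = true
[1.2.1] true AND true = true
[1.2] NOT true = false
[1.3.1] true OR true = true
[1.3.2.1.1.2] false OR false = false
[1.3.2.1.1] false → false (antecedent false ⇒ implication holds) = true
[1.3.2.1] NOT true = false
[1.3.2] NOT false = true
[1.3] true AND true = true
[1] true OR false OR true = true
[root] NOT true = false
Overall: false → dropped

Dropped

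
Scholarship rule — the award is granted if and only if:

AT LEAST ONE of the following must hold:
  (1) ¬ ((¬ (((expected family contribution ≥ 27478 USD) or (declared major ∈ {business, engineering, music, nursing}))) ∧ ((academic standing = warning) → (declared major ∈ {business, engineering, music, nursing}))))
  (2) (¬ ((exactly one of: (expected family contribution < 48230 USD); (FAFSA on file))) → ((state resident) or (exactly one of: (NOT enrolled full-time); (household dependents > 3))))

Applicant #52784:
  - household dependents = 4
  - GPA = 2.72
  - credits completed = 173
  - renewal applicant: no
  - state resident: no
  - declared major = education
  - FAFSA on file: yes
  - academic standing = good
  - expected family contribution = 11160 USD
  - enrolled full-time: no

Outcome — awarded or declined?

Declined

Atomic conditions:
  expected family contribution ≥ 27478 USD: 11160 ≥ 27478 is false
  declared major ∈ {business, engineering, music, nursing}: education is not in the set → false
  academic standing = warning: good == warning is false
  expected family contribution < 48230 USD: 11160 < 48230 is true
  FAFSA on file: yes → true
  state resident: no → false
  NOT enrolled full-time: no → true
  household dependents > 3: 4 > 3 is true
Combine:
[1.1.1.1] false OR false = false
[1.1.1] NOT false = true
[1.1.2] false → false (antecedent false ⇒ implication holds) = true
[1.1] true AND true = true
[1] NOT true = false
[2.1.1] exactly-one(true, true) = false
[2.1] NOT false = true
[2.2.2] exactly-one(true, true) = false
[2.2] false OR false = false
[2] true → false = false
[root] false OR false = false
Overall: false → declined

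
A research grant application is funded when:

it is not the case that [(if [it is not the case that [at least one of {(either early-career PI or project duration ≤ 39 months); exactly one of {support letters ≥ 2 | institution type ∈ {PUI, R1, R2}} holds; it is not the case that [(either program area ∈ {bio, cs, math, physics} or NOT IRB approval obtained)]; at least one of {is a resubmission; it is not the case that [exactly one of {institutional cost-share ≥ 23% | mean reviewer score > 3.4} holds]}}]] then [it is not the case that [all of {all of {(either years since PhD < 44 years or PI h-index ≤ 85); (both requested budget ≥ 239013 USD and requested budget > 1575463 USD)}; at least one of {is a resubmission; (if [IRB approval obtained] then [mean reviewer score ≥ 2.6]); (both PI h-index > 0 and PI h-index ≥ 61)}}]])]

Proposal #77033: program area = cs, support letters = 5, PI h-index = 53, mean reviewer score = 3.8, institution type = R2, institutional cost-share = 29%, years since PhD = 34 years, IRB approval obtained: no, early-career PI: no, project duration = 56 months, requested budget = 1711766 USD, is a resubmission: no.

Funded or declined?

Declined

Atomic conditions:
  early-career PI: no → false
  project duration ≤ 39 months: 56 ≤ 39 is false
  support letters ≥ 2: 5 ≥ 2 is true
  institution type ∈ {PUI, R1, R2}: R2 is in the set → true
  program area ∈ {bio, cs, math, physics}: cs is in the set → true
  NOT IRB approval obtained: no → true
  is a resubmission: no → false
  institutional cost-share ≥ 23%: 29 ≥ 23 is true
  mean reviewer score > 3.4: 3.8 > 3.4 is true
  years since PhD < 44 years: 34 < 44 is true
  PI h-index ≤ 85: 53 ≤ 85 is true
  requested budget ≥ 239013 USD: 1711766 ≥ 239013 is true
  requested budget > 1575463 USD: 1711766 > 1575463 is true
  IRB approval obtained: no → false
  mean reviewer score ≥ 2.6: 3.8 ≥ 2.6 is true
  PI h-index > 0: 53 > 0 is true
  PI h-index ≥ 61: 53 ≥ 61 is false
Combine:
[1.1.1.1] false OR false = false
[1.1.1.2] exactly-one(true, true) = false
[1.1.1.3.1] true OR true = true
[1.1.1.3] NOT true = false
[1.1.1.4.2.1] exactly-one(true, true) = false
[1.1.1.4.2] NOT false = true
[1.1.1.4] false OR true = true
[1.1.1] false OR false OR false OR true = true
[1.1] NOT true = false
[1.2.1.1.1] true OR true = true
[1.2.1.1.2] true AND true = true
[1.2.1.1] true AND true = true
[1.2.1.2.2] false → true (antecedent false ⇒ implication holds) = true
[1.2.1.2.3] true AND false = false
[1.2.1.2] false OR true OR false = true
[1.2.1] true AND true = true
[1.2] NOT true = false
[1] false → false (antecedent false ⇒ implication holds) = true
[root] NOT true = false
Overall: false → declined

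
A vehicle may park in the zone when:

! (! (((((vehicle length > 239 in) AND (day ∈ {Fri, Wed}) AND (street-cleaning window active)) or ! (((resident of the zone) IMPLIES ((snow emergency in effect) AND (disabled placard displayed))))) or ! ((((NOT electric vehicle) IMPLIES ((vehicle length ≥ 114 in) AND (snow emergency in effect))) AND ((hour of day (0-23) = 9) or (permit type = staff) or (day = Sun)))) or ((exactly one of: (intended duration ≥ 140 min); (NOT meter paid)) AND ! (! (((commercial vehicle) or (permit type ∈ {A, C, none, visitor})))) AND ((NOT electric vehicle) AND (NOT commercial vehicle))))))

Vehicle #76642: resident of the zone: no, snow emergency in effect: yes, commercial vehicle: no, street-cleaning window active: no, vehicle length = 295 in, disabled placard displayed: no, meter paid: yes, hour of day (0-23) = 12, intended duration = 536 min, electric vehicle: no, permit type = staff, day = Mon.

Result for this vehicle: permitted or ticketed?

Ticketed

Atomic conditions:
  vehicle length > 239 in: 295 > 239 is true
  day ∈ {Fri, Wed}: Mon is not in the set → false
  street-cleaning window active: no → false
  resident of the zone: no → false
  snow emergency in effect: yes → true
  disabled placard displayed: no → false
  NOT electric vehicle: no → true
  vehicle length ≥ 114 in: 295 ≥ 114 is true
  hour of day (0-23) = 9: 12 == 9 is false
  permit type = staff: staff == staff is true
  day = Sun: Mon == Sun is false
  intended duration ≥ 140 min: 536 ≥ 140 is true
  NOT meter paid: yes → false
  commercial vehicle: no → false
  permit type ∈ {A, C, none, visitor}: staff is not in the set → false
  NOT commercial vehicle: no → true
Combine:
[1.1.1.1] true AND false AND false = false
[1.1.1.2.1.2] true AND false = false
[1.1.1.2.1] false → false (antecedent false ⇒ implication holds) = true
[1.1.1.2] NOT true = false
[1.1.1] false OR false = false
[1.1.2.1.1.2] true AND true = true
[1.1.2.1.1] true → true = true
[1.1.2.1.2] false OR true OR false = true
[1.1.2.1] true AND true = true
[1.1.2] NOT true = false
[1.1.3.1] exactly-one(true, false) = true
[1.1.3.2.1.1] false OR false = false
[1.1.3.2.1] NOT false = true
[1.1.3.2] NOT true = false
[1.1.3.3] true AND true = true
[1.1.3] true AND false AND true = false
[1.1] false OR false OR false = false
[1] NOT false = true
[root] NOT true = false
Overall: false → ticketed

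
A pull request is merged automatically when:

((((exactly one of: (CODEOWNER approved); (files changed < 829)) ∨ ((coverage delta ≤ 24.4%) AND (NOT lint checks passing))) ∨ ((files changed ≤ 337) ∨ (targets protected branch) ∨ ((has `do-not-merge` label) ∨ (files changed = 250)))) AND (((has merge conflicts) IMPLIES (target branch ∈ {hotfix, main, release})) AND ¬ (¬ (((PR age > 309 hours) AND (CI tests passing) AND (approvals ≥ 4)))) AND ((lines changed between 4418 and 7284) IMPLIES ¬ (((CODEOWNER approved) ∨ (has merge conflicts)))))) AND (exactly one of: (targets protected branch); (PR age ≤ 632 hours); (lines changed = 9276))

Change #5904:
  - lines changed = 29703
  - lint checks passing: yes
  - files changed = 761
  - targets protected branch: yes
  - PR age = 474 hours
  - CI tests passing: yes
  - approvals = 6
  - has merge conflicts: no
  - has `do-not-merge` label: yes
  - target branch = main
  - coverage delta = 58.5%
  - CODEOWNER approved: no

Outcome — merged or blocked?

Atomic conditions:
  CODEOWNER approved: no → false
  files changed < 829: 761 < 829 is true
  coverage delta ≤ 24.4%: 58.5 ≤ 24.4 is false
  NOT lint checks passing: yes → false
  files changed ≤ 337: 761 ≤ 337 is false
  targets protected branch: yes → true
  has `do-not-merge` label: yes → true
  files changed = 250: 761 == 250 is false
  has merge conflicts: no → false
  target branch ∈ {hotfix, main, release}: main is in the set → true
  PR age > 309 hours: 474 > 309 is true
  CI tests passing: yes → true
  approvals ≥ 4: 6 ≥ 4 is true
  lines changed between 4418 and 7284: 29703 in [4418, 7284] is false
  PR age ≤ 632 hours: 474 ≤ 632 is true
  lines changed = 9276: 29703 == 9276 is false
Combine:
[1.1.1.1] exactly-one(false, true) = true
[1.1.1.2] false AND false = false
[1.1.1] true OR false = true
[1.1.2.3] true OR false = true
[1.1.2] false OR true OR true = true
[1.1] true OR true = true
[1.2.1] false → true (antecedent false ⇒ implication holds) = true
[1.2.2.1.1] true AND true AND true = true
[1.2.2.1] NOT true = false
[1.2.2] NOT false = true
[1.2.3.2.1] false OR false = false
[1.2.3.2] NOT false = true
[1.2.3] false → true (antecedent false ⇒ implication holds) = true
[1.2] true AND true AND true = true
[1] true AND true = true
[2] exactly-one(true, true, false) = false
[root] true AND false = false
Overall: false → blocked

Blocked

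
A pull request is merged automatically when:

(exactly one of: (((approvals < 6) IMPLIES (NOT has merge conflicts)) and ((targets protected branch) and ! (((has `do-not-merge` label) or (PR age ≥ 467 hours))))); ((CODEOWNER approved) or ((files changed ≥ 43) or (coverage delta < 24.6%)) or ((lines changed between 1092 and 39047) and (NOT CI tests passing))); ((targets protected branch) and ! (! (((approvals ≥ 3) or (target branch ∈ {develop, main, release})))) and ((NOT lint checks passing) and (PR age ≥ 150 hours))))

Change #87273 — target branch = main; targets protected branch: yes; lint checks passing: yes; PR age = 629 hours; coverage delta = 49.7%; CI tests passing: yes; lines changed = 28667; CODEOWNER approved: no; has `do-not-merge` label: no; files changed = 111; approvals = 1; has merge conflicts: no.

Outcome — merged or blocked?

Merged

Atomic conditions:
  approvals < 6: 1 < 6 is true
  NOT has merge conflicts: no → true
  targets protected branch: yes → true
  has `do-not-merge` label: no → false
  PR age ≥ 467 hours: 629 ≥ 467 is true
  CODEOWNER approved: no → false
  files changed ≥ 43: 111 ≥ 43 is true
  coverage delta < 24.6%: 49.7 < 24.6 is false
  lines changed between 1092 and 39047: 28667 in [1092, 39047] is true
  NOT CI tests passing: yes → false
  approvals ≥ 3: 1 ≥ 3 is false
  target branch ∈ {develop, main, release}: main is in the set → true
  NOT lint checks passing: yes → false
  PR age ≥ 150 hours: 629 ≥ 150 is true
Combine:
[1.1] true → true = true
[1.2.2.1] false OR true = true
[1.2.2] NOT true = false
[1.2] true AND false = false
[1] true AND false = false
[2.2] true OR false = true
[2.3] true AND false = false
[2] false OR true OR false = true
[3.2.1.1] false OR true = true
[3.2.1] NOT true = false
[3.2] NOT false = true
[3.3] false AND true = false
[3] true AND true AND false = false
[root] exactly-one(false, true, false) = true
Overall: true → merged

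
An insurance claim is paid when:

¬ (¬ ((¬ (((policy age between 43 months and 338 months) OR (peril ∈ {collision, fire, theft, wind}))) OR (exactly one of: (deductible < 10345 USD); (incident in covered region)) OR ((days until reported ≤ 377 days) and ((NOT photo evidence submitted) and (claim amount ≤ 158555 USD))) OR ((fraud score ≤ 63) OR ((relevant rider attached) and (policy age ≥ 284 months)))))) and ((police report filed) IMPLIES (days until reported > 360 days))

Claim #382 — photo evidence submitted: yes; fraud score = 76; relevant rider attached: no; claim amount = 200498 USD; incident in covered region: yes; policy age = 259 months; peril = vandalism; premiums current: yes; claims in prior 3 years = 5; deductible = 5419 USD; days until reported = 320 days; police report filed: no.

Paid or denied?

Atomic conditions:
  policy age between 43 months and 338 months: 259 in [43, 338] is true
  peril ∈ {collision, fire, theft, wind}: vandalism is not in the set → false
  deductible < 10345 USD: 5419 < 10345 is true
  incident in covered region: yes → true
  days until reported ≤ 377 days: 320 ≤ 377 is true
  NOT photo evidence submitted: yes → false
  claim amount ≤ 158555 USD: 200498 ≤ 158555 is false
  fraud score ≤ 63: 76 ≤ 63 is false
  relevant rider attached: no → false
  policy age ≥ 284 months: 259 ≥ 284 is false
  police report filed: no → false
  days until reported > 360 days: 320 > 360 is false
Combine:
[1.1.1.1.1] true OR false = true
[1.1.1.1] NOT true = false
[1.1.1.2] exactly-one(true, true) = false
[1.1.1.3.2] false AND false = false
[1.1.1.3] true AND false = false
[1.1.1.4.2] false AND false = false
[1.1.1.4] false OR false = false
[1.1.1] false OR false OR false OR false = false
[1.1] NOT false = true
[1] NOT true = false
[2] false → false (antecedent false ⇒ implication holds) = true
[root] false AND true = false
Overall: false → denied

Denied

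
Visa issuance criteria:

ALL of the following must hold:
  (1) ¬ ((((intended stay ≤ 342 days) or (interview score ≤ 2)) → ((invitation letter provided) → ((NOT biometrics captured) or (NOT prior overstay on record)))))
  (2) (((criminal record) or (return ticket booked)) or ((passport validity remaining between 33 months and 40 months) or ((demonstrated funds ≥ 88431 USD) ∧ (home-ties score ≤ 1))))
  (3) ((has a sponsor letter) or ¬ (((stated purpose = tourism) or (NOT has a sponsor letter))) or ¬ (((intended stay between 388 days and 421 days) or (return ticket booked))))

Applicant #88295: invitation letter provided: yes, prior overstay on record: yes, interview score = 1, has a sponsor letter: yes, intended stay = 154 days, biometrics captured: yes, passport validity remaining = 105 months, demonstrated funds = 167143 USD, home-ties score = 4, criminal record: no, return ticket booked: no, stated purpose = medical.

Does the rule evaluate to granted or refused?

Atomic conditions:
  intended stay ≤ 342 days: 154 ≤ 342 is true
  interview score ≤ 2: 1 ≤ 2 is true
  invitation letter provided: yes → true
  NOT biometrics captured: yes → false
  NOT prior overstay on record: yes → false
  criminal record: no → false
  return ticket booked: no → false
  passport validity remaining between 33 months and 40 months: 105 in [33, 40] is false
  demonstrated funds ≥ 88431 USD: 167143 ≥ 88431 is true
  home-ties score ≤ 1: 4 ≤ 1 is false
  has a sponsor letter: yes → true
  stated purpose = tourism: medical == tourism is false
  NOT has a sponsor letter: yes → false
  intended stay between 388 days and 421 days: 154 in [388, 421] is false
Combine:
[1.1.1] true OR true = true
[1.1.2.2] false OR false = false
[1.1.2] true → false = false
[1.1] true → false = false
[1] NOT false = true
[2.1] false OR false = false
[2.2.2] true AND false = false
[2.2] false OR false = false
[2] false OR false = false
[3.2.1] false OR false = false
[3.2] NOT false = true
[3.3.1] false OR false = false
[3.3] NOT false = true
[3] true OR true OR true = true
[root] true AND false AND true = false
Overall: false → refused

Refused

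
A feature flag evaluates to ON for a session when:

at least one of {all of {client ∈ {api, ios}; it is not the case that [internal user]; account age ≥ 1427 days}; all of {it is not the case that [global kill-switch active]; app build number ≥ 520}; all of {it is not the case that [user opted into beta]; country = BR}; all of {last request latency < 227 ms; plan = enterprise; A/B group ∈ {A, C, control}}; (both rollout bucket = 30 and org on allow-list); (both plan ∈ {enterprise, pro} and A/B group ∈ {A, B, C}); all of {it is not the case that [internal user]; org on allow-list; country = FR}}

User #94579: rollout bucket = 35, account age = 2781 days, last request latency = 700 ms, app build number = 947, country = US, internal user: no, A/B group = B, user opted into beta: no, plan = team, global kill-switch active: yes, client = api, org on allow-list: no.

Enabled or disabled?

Atomic conditions:
  client ∈ {api, ios}: api is in the set → true
  internal user: no → false
  account age ≥ 1427 days: 2781 ≥ 1427 is true
  global kill-switch active: yes → true
  app build number ≥ 520: 947 ≥ 520 is true
  user opted into beta: no → false
  country = BR: US == BR is false
  last request latency < 227 ms: 700 < 227 is false
  plan = enterprise: team == enterprise is false
  A/B group ∈ {A, C, control}: B is not in the set → false
  rollout bucket = 30: 35 == 30 is false
  org on allow-list: no → false
  plan ∈ {enterprise, pro}: team is not in the set → false
  A/B group ∈ {A, B, C}: B is in the set → true
  country = FR: US == FR is false
Combine:
[1.2] NOT false = true
[1] true AND true AND true = true
[2.1] NOT true = false
[2] false AND true = false
[3.1] NOT false = true
[3] true AND false = false
[4] false AND false AND false = false
[5] false AND false = false
[6] false AND true = false
[7.1] NOT false = true
[7] true AND false AND false = false
[root] true OR false OR false OR false OR false OR false OR false = true
Overall: true → enabled

Enabled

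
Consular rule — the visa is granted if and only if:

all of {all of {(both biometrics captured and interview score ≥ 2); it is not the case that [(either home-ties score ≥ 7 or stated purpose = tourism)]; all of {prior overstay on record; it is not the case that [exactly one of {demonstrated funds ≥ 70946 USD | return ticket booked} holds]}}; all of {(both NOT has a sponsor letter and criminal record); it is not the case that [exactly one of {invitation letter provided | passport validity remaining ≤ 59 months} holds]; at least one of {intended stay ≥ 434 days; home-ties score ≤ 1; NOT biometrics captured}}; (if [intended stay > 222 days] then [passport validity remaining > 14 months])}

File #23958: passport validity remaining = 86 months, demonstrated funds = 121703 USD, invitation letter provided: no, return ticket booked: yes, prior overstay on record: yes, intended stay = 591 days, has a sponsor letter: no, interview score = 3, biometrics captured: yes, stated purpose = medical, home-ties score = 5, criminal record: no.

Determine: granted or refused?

Atomic conditions:
  biometrics captured: yes → true
  interview score ≥ 2: 3 ≥ 2 is true
  home-ties score ≥ 7: 5 ≥ 7 is false
  stated purpose = tourism: medical == tourism is false
  prior overstay on record: yes → true
  demonstrated funds ≥ 70946 USD: 121703 ≥ 70946 is true
  return ticket booked: yes → true
  NOT has a sponsor letter: no → true
  criminal record: no → false
  invitation letter provided: no → false
  passport validity remaining ≤ 59 months: 86 ≤ 59 is false
  intended stay ≥ 434 days: 591 ≥ 434 is true
  home-ties score ≤ 1: 5 ≤ 1 is false
  NOT biometrics captured: yes → false
  intended stay > 222 days: 591 > 222 is true
  passport validity remaining > 14 months: 86 > 14 is true
Combine:
[1.1] true AND true = true
[1.2.1] false OR false = false
[1.2] NOT false = true
[1.3.2.1] exactly-one(true, true) = false
[1.3.2] NOT false = true
[1.3] true AND true = true
[1] true AND true AND true = true
[2.1] true AND false = false
[2.2.1] exactly-one(false, false) = false
[2.2] NOT false = true
[2.3] true OR false OR false = true
[2] false AND true AND true = false
[3] true → true = true
[root] true AND false AND true = false
Overall: false → refused

Refused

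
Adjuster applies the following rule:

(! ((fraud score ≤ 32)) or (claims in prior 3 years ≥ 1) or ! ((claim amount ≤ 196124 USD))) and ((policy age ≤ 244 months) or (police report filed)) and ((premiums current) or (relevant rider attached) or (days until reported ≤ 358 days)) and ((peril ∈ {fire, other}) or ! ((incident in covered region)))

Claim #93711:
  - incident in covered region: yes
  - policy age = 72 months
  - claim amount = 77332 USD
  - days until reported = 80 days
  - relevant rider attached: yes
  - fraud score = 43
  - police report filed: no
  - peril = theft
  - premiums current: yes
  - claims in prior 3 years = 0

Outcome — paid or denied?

Atomic conditions:
  fraud score ≤ 32: 43 ≤ 32 is false
  claims in prior 3 years ≥ 1: 0 ≥ 1 is false
  claim amount ≤ 196124 USD: 77332 ≤ 196124 is true
  policy age ≤ 244 months: 72 ≤ 244 is true
  police report filed: no → false
  premiums current: yes → true
  relevant rider attached: yes → true
  days until reported ≤ 358 days: 80 ≤ 358 is true
  peril ∈ {fire, other}: theft is not in the set → false
  incident in covered region: yes → true
Combine:
[1.1] NOT false = true
[1.3] NOT true = false
[1] true OR false OR false = true
[2] true OR false = true
[3] true OR true OR true = true
[4.2] NOT true = false
[4] false OR false = false
[root] true AND true AND true AND false = false
Overall: false → denied

Denied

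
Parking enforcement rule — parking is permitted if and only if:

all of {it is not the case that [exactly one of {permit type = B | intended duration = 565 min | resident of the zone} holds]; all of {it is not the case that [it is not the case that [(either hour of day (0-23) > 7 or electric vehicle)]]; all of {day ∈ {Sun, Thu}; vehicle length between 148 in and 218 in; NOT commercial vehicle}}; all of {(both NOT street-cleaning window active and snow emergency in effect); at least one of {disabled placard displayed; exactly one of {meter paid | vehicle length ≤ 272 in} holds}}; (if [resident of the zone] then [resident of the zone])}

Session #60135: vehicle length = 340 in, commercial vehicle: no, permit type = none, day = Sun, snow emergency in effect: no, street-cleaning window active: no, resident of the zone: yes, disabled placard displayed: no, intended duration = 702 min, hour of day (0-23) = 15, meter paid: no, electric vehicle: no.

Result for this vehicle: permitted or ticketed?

Atomic conditions:
  permit type = B: none == B is false
  intended duration = 565 min: 702 == 565 is false
  resident of the zone: yes → true
  hour of day (0-23) > 7: 15 > 7 is true
  electric vehicle: no → false
  day ∈ {Sun, Thu}: Sun is in the set → true
  vehicle length between 148 in and 218 in: 340 in [148, 218] is false
  NOT commercial vehicle: no → true
  NOT street-cleaning window active: no → true
  snow emergency in effect: no → false
  disabled placard displayed: no → false
  meter paid: no → false
  vehicle length ≤ 272 in: 340 ≤ 272 is false
Combine:
[1.1] exactly-one(false, false, true) = true
[1] NOT true = false
[2.1.1.1] true OR false = true
[2.1.1] NOT true = false
[2.1] NOT false = true
[2.2] true AND false AND true = false
[2] true AND false = false
[3.1] true AND false = false
[3.2.2] exactly-one(false, false) = false
[3.2] false OR false = false
[3] false AND false = false
[4] true → true = true
[root] false AND false AND false AND true = false
Overall: false → ticketed

Ticketed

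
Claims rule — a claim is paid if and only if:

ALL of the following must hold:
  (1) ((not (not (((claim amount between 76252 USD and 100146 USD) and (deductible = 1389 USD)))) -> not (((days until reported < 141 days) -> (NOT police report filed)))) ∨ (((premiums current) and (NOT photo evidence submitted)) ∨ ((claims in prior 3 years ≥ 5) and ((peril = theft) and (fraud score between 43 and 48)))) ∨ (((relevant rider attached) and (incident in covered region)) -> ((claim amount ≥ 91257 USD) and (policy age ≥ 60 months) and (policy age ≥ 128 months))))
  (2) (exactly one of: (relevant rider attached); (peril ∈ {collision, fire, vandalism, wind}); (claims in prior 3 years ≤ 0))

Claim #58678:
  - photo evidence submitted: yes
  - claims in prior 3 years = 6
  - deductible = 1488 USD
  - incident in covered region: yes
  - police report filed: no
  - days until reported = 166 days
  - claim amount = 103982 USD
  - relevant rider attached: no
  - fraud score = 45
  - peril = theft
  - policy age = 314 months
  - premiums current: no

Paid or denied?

Atomic conditions:
  claim amount between 76252 USD and 100146 USD: 103982 in [76252, 100146] is false
  deductible = 1389 USD: 1488 == 1389 is false
  days until reported < 141 days: 166 < 141 is false
  NOT police report filed: no → true
  premiums current: no → false
  NOT photo evidence submitted: yes → false
  claims in prior 3 years ≥ 5: 6 ≥ 5 is true
  peril = theft: theft == theft is true
  fraud score between 43 and 48: 45 in [43, 48] is true
  relevant rider attached: no → false
  incident in covered region: yes → true
  claim amount ≥ 91257 USD: 103982 ≥ 91257 is true
  policy age ≥ 60 months: 314 ≥ 60 is true
  policy age ≥ 128 months: 314 ≥ 128 is true
  peril ∈ {collision, fire, vandalism, wind}: theft is not in the set → false
  claims in prior 3 years ≤ 0: 6 ≤ 0 is false
Combine:
[1.1.1.1.1] false AND false = false
[1.1.1.1] NOT false = true
[1.1.1] NOT true = false
[1.1.2.1] false → true (antecedent false ⇒ implication holds) = true
[1.1.2] NOT true = false
[1.1] false → false (antecedent false ⇒ implication holds) = true
[1.2.1] false AND false = false
[1.2.2.2] true AND true = true
[1.2.2] true AND true = true
[1.2] false OR true = true
[1.3.1] false AND true = false
[1.3.2] true AND true AND true = true
[1.3] false → true (antecedent false ⇒ implication holds) = true
[1] true OR true OR true = true
[2] exactly-one(false, false, false) = false
[root] true AND false = false
Overall: false → denied

Denied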